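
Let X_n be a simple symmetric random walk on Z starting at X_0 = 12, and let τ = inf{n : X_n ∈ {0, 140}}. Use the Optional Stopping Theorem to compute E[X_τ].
E[X_τ] = 12

X_n is a martingale and τ is a bounded-mean stopping time (indeed τ is finite a.s. with bounded expectation since the walk is in a bounded region). By the OST, E[X_τ] = E[X_0] = 12. Equivalently: E[X_τ] = 140 · P(hit 140 first) + 0 · P(hit 0 first) = 140 · (12/140) = 12.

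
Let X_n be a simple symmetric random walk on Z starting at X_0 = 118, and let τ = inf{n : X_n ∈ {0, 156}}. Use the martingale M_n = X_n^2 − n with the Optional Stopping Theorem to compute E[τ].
E[τ] = 4484

M_n = X_n^2 − n is a martingale (since E[X_{n+1}^2 | F_n] = X_n^2 + 1). By OST (τ has finite mean in a bounded region), E[M_τ] = E[M_0] = X_0^2 − 0 = 118^2 = 13924. Also E[M_τ] = E[X_τ^2] − E[τ]. The walk exits at 0 or 156, with P(hit 156 first) = 118/156, so E[X_τ^2] = 156^2 · 118/156 + 0 = 18408. Thus E[τ] = E[X_τ^2] − E[M_τ] = 18408 − 13924 = 4484 = 118(156 − 118) = 4484.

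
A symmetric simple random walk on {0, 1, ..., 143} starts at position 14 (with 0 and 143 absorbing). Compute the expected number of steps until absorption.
E[τ | X_0 = 14] = 1806

Let v_k = E[τ | X_0 = k]. Boundary: v_0 = v_143 = 0. Recurrence: v_k = 1 + (v_{k-1} + v_{k+1})/2 for 1 ≤ k ≤ 142. The particular solution to v_k − (v_{k-1} + v_{k+1})/2 = 1 is v_k = −k^2. Adding homogeneous solution A + B k and matching boundaries gives v_k = k (143 − k). Substituting k = 14: v_14 = 14 · 129 = 1806.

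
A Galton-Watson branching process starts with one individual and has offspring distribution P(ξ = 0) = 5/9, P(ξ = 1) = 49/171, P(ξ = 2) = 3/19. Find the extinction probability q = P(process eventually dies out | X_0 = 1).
q = 1

Mean offspring μ = 0·5/9 + 1·49/171 + 2·3/19 = 103/171 ≤ 1. For μ ≤ 1 with offspring not concentrated at 1, the Galton-Watson process goes extinct almost surely, so q = 1.
(Algebraic check: The pgf is f(s) = 5/9 + 49/171·s + 3/19·s². The extinction probability q is the smallest fixed point of f in [0, 1]. Setting s = f(s):
  3/19·s² + (49/171 − 1)·s + 5/9 = 0
  3/19·s² − (5/9 + 3/19)·s + 5/9 = 0
which factors as (s − 1)·(3/19·s − 5/9) = 0, giving roots s = 1 and s = (5/9)/(3/19) = 95/27. Since 95/27 ≥ 1, the smallest root in [0, 1] is s = 1.)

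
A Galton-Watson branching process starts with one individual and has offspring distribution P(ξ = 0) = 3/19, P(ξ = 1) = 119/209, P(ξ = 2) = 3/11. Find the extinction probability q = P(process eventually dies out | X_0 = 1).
q = 11/19

The pgf is f(s) = 3/19 + 119/209·s + 3/11·s². The extinction probability q is the smallest fixed point of f in [0, 1]. Setting s = f(s):
  3/11·s² + (119/209 − 1)·s + 3/19 = 0
  3/11·s² − (3/19 + 3/11)·s + 3/19 = 0
which factors as (s − 1)·(3/11·s − 3/19) = 0, giving roots s = 1 and s = (3/19)/(3/11) = 11/19.
Mean offspring μ = 119/209 + 2·3/11 = 233/209 > 1 (supercritical), so q < 1. The extinction probability is the smaller root: q = (3/19)/(3/11) = 11/19.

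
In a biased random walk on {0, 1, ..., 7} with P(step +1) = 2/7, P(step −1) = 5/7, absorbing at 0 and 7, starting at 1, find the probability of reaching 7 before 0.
P(hit 7 before 0) = (1 − (5/2)^1) / (1 − (5/2)^7) = 64/25999

Let u_k denote P(reach 7 before 0 | start at k). Boundary: u_0 = 0, u_7 = 1. Recurrence: u_k = 2/7·u_{k+1} + 5/7·u_{k-1} for 1 ≤ k ≤ 6. Try u_k = A + B·r^k with r = q/p = (5/7)/(2/7) = 5/2. Substitution satisfies the recurrence; boundary conditions give:
  u_k = (1 − r^k) / (1 − r^N) = (1 − (5/2)^1) / (1 − (5/2)^7) = 64/25999.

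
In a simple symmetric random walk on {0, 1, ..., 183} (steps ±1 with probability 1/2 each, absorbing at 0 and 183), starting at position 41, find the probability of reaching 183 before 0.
P(hit 183 before 0) = 41/183

Let u_k = P(hit 183 before 0 | start at k). Then u_0 = 0, u_183 = 1, and u_k = u_{k-1}/2 + u_{k+1}/2 for 1 ≤ k ≤ 182. This harmonic recurrence is solved by u_k = k/183, giving u_41 = 41/183.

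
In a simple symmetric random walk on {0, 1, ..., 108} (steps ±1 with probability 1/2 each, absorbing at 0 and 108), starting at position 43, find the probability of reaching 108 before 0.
P(hit 108 before 0) = 43/108

Let u_k = P(hit 108 before 0 | start at k). Then u_0 = 0, u_108 = 1, and u_k = u_{k-1}/2 + u_{k+1}/2 for 1 ≤ k ≤ 107. This harmonic recurrence is solved by u_k = k/108, giving u_43 = 43/108.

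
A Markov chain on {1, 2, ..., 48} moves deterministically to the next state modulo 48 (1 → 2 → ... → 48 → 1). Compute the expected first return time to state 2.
E[T_2 | X_0 = 2] = 48

The chain cycles deterministically, so starting at state 2 it returns in exactly 48 steps. Equivalently, the stationary distribution is uniform π_j = 1/48 for every state j, so by Kac's formula E[T_2] = 1/π_2 = 48.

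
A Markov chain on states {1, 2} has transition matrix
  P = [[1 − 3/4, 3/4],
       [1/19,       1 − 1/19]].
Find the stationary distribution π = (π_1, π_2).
π_1 = 4/61, π_2 = 57/61

Solve πP = π with π_1 + π_2 = 1. From πP = π: π_1 · (1 − 3/4) + π_2 · 1/19 = π_1 ⇒ π_2 · 1/19 = π_1 · 3/4 ⇒ π_2/π_1 = (3/4)/(1/19) = 57/4. Together with π_1 + π_2 = 1:
  π_1 = (1/19)/(3/4 + 1/19) = (1/19)/(61/76) = 4/61,
  π_2 = (3/4)/(3/4 + 1/19) = (3/4)/(61/76) = 57/61.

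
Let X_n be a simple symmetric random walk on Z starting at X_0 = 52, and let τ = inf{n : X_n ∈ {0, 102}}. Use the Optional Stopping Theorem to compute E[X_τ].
E[X_τ] = 52

X_n is a martingale and τ is a bounded-mean stopping time (indeed τ is finite a.s. with bounded expectation since the walk is in a bounded region). By the OST, E[X_τ] = E[X_0] = 52. Equivalently: E[X_τ] = 102 · P(hit 102 first) + 0 · P(hit 0 first) = 102 · (52/102) = 52.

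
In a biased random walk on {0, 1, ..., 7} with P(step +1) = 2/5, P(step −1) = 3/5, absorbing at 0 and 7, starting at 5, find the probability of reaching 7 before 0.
P(hit 7 before 0) = (1 − (3/2)^5) / (1 − (3/2)^7) = 844/2059

Let u_k denote P(reach 7 before 0 | start at k). Boundary: u_0 = 0, u_7 = 1. Recurrence: u_k = 2/5·u_{k+1} + 3/5·u_{k-1} for 1 ≤ k ≤ 6. Try u_k = A + B·r^k with r = q/p = (3/5)/(2/5) = 3/2. Substitution satisfies the recurrence; boundary conditions give:
  u_k = (1 − r^k) / (1 − r^N) = (1 − (3/2)^5) / (1 − (3/2)^7) = 844/2059.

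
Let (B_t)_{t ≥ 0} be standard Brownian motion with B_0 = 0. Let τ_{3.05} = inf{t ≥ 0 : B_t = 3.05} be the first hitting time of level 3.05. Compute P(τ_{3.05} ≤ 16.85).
P(τ_{3.05} ≤ 16.85) = 2(1 − Φ(3.05/√16.85)) = 2(1 − Φ(0.7430)) ≈ 0.4575

By the reflection principle for standard BM, P(τ_b ≤ t) = 2 · P(B_t ≥ b). Since B_t ~ N(0, t), P(B_t ≥ 3.05) = 1 − Φ(3.05/√t) = 1 − Φ(3.05/√16.85) = 1 − Φ(0.7430) ≈ 0.22874. Doubling: P(τ_{3.05} ≤ 16.85) ≈ 2 · 0.22874 = 0.45748 ≈ 0.4575.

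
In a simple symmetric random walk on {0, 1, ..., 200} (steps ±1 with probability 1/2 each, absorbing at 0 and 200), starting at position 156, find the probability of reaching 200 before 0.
P(hit 200 before 0) = 156/200 = 39/50

Let u_k = P(hit 200 before 0 | start at k). Then u_0 = 0, u_200 = 1, and u_k = u_{k-1}/2 + u_{k+1}/2 for 1 ≤ k ≤ 199. This harmonic recurrence is solved by u_k = k/200, giving u_156 = 156/200 = 39/50.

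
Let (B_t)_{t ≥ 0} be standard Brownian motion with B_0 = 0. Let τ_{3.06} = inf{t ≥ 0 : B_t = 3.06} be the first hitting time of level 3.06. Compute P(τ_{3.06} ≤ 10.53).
P(τ_{3.06} ≤ 10.53) = 2(1 − Φ(3.06/√10.53)) = 2(1 − Φ(0.9430)) ≈ 0.3457

By the reflection principle for standard BM, P(τ_b ≤ t) = 2 · P(B_t ≥ b). Since B_t ~ N(0, t), P(B_t ≥ 3.06) = 1 − Φ(3.06/√t) = 1 − Φ(3.06/√10.53) = 1 − Φ(0.9430) ≈ 0.17284. Doubling: P(τ_{3.06} ≤ 10.53) ≈ 2 · 0.17284 = 0.34568 ≈ 0.3457.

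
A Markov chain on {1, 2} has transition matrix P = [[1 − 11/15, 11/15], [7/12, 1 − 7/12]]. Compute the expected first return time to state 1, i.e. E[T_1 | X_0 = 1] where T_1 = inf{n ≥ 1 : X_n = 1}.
E[T_1 | X_0 = 1] = 1/π_1 = 79/35

For an irreducible recurrent Markov chain with stationary distribution π, E[T_i | X_0 = i] = 1/π_i (Kac's formula). Here π_1 = (7/12)/(11/15 + 7/12) = (7/12)/(79/60) = 35/79, so E[T_1 | X_0 = 1] = 1/π_1 = (11/15 + 7/12)/(7/12) = (79/60)/(7/12) = 79/35.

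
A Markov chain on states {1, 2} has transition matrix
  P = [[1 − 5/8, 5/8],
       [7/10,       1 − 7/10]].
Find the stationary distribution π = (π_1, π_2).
π_1 = 28/53, π_2 = 25/53

Solve πP = π with π_1 + π_2 = 1. From πP = π: π_1 · (1 − 5/8) + π_2 · 7/10 = π_1 ⇒ π_2 · 7/10 = π_1 · 5/8 ⇒ π_2/π_1 = (5/8)/(7/10) = 25/28. Together with π_1 + π_2 = 1:
  π_1 = (7/10)/(5/8 + 7/10) = (7/10)/(53/40) = 28/53,
  π_2 = (5/8)/(5/8 + 7/10) = (5/8)/(53/40) = 25/53.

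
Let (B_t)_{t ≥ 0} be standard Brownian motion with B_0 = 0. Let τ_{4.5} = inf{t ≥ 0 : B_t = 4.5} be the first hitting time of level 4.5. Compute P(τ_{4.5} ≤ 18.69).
P(τ_{4.5} ≤ 18.69) = 2(1 − Φ(4.5/√18.69)) = 2(1 − Φ(1.0409)) ≈ 0.2979

By the reflection principle for standard BM, P(τ_b ≤ t) = 2 · P(B_t ≥ b). Since B_t ~ N(0, t), P(B_t ≥ 4.5) = 1 − Φ(4.5/√t) = 1 − Φ(4.5/√18.69) = 1 − Φ(1.0409) ≈ 0.14896. Doubling: P(τ_{4.5} ≤ 18.69) ≈ 2 · 0.14896 = 0.29792 ≈ 0.2979.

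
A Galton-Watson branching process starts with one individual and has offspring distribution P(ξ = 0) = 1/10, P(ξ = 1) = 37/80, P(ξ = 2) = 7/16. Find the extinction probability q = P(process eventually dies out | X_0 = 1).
q = 8/35

The pgf is f(s) = 1/10 + 37/80·s + 7/16·s². The extinction probability q is the smallest fixed point of f in [0, 1]. Setting s = f(s):
  7/16·s² + (37/80 − 1)·s + 1/10 = 0
  7/16·s² − (1/10 + 7/16)·s + 1/10 = 0
which factors as (s − 1)·(7/16·s − 1/10) = 0, giving roots s = 1 and s = (1/10)/(7/16) = 8/35.
Mean offspring μ = 37/80 + 2·7/16 = 107/80 > 1 (supercritical), so q < 1. The extinction probability is the smaller root: q = (1/10)/(7/16) = 8/35.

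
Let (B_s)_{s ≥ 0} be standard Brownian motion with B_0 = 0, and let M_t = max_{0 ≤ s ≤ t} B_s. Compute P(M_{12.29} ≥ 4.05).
P(M_{12.29} ≥ 4.05) = 2·P(B_{12.29} ≥ 4.05) = 2(1 − Φ(4.05/√12.29)) ≈ 0.2480

By the reflection principle for Brownian motion, P(M_t ≥ a) = 2 · P(B_t ≥ a) for a ≥ 0. Since B_t ~ N(0, t), P(B_t ≥ 4.05) = 1 − Φ(4.05/√t) = 1 − Φ(4.05/√12.29) = 1 − Φ(1.1553). So
  P(M_{12.29} ≥ 4.05) = 2(1 − Φ(1.1553)) ≈ 0.2480.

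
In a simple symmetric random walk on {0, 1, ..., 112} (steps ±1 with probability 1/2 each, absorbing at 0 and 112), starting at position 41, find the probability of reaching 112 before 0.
P(hit 112 before 0) = 41/112

Let u_k = P(hit 112 before 0 | start at k). Then u_0 = 0, u_112 = 1, and u_k = u_{k-1}/2 + u_{k+1}/2 for 1 ≤ k ≤ 111. This harmonic recurrence is solved by u_k = k/112, giving u_41 = 41/112.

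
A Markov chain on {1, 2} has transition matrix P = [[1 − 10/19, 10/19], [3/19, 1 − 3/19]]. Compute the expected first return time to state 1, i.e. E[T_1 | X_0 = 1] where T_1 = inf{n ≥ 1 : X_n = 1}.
E[T_1 | X_0 = 1] = 1/π_1 = 13/3

For an irreducible recurrent Markov chain with stationary distribution π, E[T_i | X_0 = i] = 1/π_i (Kac's formula). Here π_1 = (3/19)/(10/19 + 3/19) = (3/19)/(13/19) = 3/13, so E[T_1 | X_0 = 1] = 1/π_1 = (10/19 + 3/19)/(3/19) = (13/19)/(3/19) = 13/3.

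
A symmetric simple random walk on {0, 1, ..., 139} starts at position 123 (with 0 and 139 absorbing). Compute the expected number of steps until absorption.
E[τ | X_0 = 123] = 1968

Let v_k = E[τ | X_0 = k]. Boundary: v_0 = v_139 = 0. Recurrence: v_k = 1 + (v_{k-1} + v_{k+1})/2 for 1 ≤ k ≤ 138. The particular solution to v_k − (v_{k-1} + v_{k+1})/2 = 1 is v_k = −k^2. Adding homogeneous solution A + B k and matching boundaries gives v_k = k (139 − k). Substituting k = 123: v_123 = 123 · 16 = 1968.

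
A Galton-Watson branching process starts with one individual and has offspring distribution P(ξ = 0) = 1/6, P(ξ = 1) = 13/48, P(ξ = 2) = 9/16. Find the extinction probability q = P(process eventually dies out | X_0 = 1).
q = 8/27

The pgf is f(s) = 1/6 + 13/48·s + 9/16·s². The extinction probability q is the smallest fixed point of f in [0, 1]. Setting s = f(s):
  9/16·s² + (13/48 − 1)·s + 1/6 = 0
  9/16·s² − (1/6 + 9/16)·s + 1/6 = 0
which factors as (s − 1)·(9/16·s − 1/6) = 0, giving roots s = 1 and s = (1/6)/(9/16) = 8/27.
Mean offspring μ = 13/48 + 2·9/16 = 67/48 > 1 (supercritical), so q < 1. The extinction probability is the smaller root: q = (1/6)/(9/16) = 8/27.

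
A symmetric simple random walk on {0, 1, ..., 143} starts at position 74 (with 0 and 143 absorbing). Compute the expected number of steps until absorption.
E[τ | X_0 = 74] = 5106

Let v_k = E[τ | X_0 = k]. Boundary: v_0 = v_143 = 0. Recurrence: v_k = 1 + (v_{k-1} + v_{k+1})/2 for 1 ≤ k ≤ 142. The particular solution to v_k − (v_{k-1} + v_{k+1})/2 = 1 is v_k = −k^2. Adding homogeneous solution A + B k and matching boundaries gives v_k = k (143 − k). Substituting k = 74: v_74 = 74 · 69 = 5106.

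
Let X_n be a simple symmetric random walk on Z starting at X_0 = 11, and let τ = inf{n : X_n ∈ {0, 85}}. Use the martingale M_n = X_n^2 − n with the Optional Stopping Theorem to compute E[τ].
E[τ] = 814

M_n = X_n^2 − n is a martingale (since E[X_{n+1}^2 | F_n] = X_n^2 + 1). By OST (τ has finite mean in a bounded region), E[M_τ] = E[M_0] = X_0^2 − 0 = 11^2 = 121. Also E[M_τ] = E[X_τ^2] − E[τ]. The walk exits at 0 or 85, with P(hit 85 first) = 11/85, so E[X_τ^2] = 85^2 · 11/85 + 0 = 935. Thus E[τ] = E[X_τ^2] − E[M_τ] = 935 − 121 = 814 = 11(85 − 11) = 814.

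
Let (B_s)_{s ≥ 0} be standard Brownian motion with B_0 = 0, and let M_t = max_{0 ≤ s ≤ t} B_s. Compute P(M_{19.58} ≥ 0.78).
P(M_{19.58} ≥ 0.78) = 2·P(B_{19.58} ≥ 0.78) = 2(1 − Φ(0.78/√19.58)) ≈ 0.8601

By the reflection principle for Brownian motion, P(M_t ≥ a) = 2 · P(B_t ≥ a) for a ≥ 0. Since B_t ~ N(0, t), P(B_t ≥ 0.78) = 1 − Φ(0.78/√t) = 1 − Φ(0.78/√19.58) = 1 − Φ(0.1763). So
  P(M_{19.58} ≥ 0.78) = 2(1 − Φ(0.1763)) ≈ 0.8601.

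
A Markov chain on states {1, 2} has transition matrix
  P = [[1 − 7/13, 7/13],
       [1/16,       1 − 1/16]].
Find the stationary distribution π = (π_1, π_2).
π_1 = 13/125, π_2 = 112/125

Solve πP = π with π_1 + π_2 = 1. From πP = π: π_1 · (1 − 7/13) + π_2 · 1/16 = π_1 ⇒ π_2 · 1/16 = π_1 · 7/13 ⇒ π_2/π_1 = (7/13)/(1/16) = 112/13. Together with π_1 + π_2 = 1:
  π_1 = (1/16)/(7/13 + 1/16) = (1/16)/(125/208) = 13/125,
  π_2 = (7/13)/(7/13 + 1/16) = (7/13)/(125/208) = 112/125.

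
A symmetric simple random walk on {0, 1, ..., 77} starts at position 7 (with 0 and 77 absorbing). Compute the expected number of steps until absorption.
E[τ | X_0 = 7] = 490

Let v_k = E[τ | X_0 = k]. Boundary: v_0 = v_77 = 0. Recurrence: v_k = 1 + (v_{k-1} + v_{k+1})/2 for 1 ≤ k ≤ 76. The particular solution to v_k − (v_{k-1} + v_{k+1})/2 = 1 is v_k = −k^2. Adding homogeneous solution A + B k and matching boundaries gives v_k = k (77 − k). Substituting k = 7: v_7 = 7 · 70 = 490.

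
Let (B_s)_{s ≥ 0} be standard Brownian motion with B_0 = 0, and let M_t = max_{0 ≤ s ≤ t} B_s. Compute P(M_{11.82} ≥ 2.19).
P(M_{11.82} ≥ 2.19) = 2·P(B_{11.82} ≥ 2.19) = 2(1 − Φ(2.19/√11.82)) ≈ 0.5241

By the reflection principle for Brownian motion, P(M_t ≥ a) = 2 · P(B_t ≥ a) for a ≥ 0. Since B_t ~ N(0, t), P(B_t ≥ 2.19) = 1 − Φ(2.19/√t) = 1 − Φ(2.19/√11.82) = 1 − Φ(0.6370). So
  P(M_{11.82} ≥ 2.19) = 2(1 − Φ(0.6370)) ≈ 0.5241.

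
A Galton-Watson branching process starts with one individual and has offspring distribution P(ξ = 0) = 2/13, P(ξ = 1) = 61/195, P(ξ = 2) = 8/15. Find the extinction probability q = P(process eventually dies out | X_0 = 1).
q = 15/52

The pgf is f(s) = 2/13 + 61/195·s + 8/15·s². The extinction probability q is the smallest fixed point of f in [0, 1]. Setting s = f(s):
  8/15·s² + (61/195 − 1)·s + 2/13 = 0
  8/15·s² − (2/13 + 8/15)·s + 2/13 = 0
which factors as (s − 1)·(8/15·s − 2/13) = 0, giving roots s = 1 and s = (2/13)/(8/15) = 15/52.
Mean offspring μ = 61/195 + 2·8/15 = 269/195 > 1 (supercritical), so q < 1. The extinction probability is the smaller root: q = (2/13)/(8/15) = 15/52.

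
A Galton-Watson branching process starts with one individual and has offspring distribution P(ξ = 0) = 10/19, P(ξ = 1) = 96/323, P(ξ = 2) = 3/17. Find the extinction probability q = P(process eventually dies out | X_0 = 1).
q = 1

Mean offspring μ = 0·10/19 + 1·96/323 + 2·3/17 = 210/323 ≤ 1. For μ ≤ 1 with offspring not concentrated at 1, the Galton-Watson process goes extinct almost surely, so q = 1.
(Algebraic check: The pgf is f(s) = 10/19 + 96/323·s + 3/17·s². The extinction probability q is the smallest fixed point of f in [0, 1]. Setting s = f(s):
  3/17·s² + (96/323 − 1)·s + 10/19 = 0
  3/17·s² − (10/19 + 3/17)·s + 10/19 = 0
which factors as (s − 1)·(3/17·s − 10/19) = 0, giving roots s = 1 and s = (10/19)/(3/17) = 170/57. Since 170/57 ≥ 1, the smallest root in [0, 1] is s = 1.)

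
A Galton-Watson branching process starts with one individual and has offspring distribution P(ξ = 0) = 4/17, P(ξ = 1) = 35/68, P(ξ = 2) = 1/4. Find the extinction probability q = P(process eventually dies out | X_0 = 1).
q = 16/17

The pgf is f(s) = 4/17 + 35/68·s + 1/4·s². The extinction probability q is the smallest fixed point of f in [0, 1]. Setting s = f(s):
  1/4·s² + (35/68 − 1)·s + 4/17 = 0
  1/4·s² − (4/17 + 1/4)·s + 4/17 = 0
which factors as (s − 1)·(1/4·s − 4/17) = 0, giving roots s = 1 and s = (4/17)/(1/4) = 16/17.
Mean offspring μ = 35/68 + 2·1/4 = 69/68 > 1 (supercritical), so q < 1. The extinction probability is the smaller root: q = (4/17)/(1/4) = 16/17.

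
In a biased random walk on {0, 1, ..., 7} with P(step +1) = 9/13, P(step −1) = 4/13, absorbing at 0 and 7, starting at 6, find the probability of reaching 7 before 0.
P(hit 7 before 0) = (1 − (4/9)^6) / (1 − (4/9)^7) = 949221/953317

Let u_k denote P(reach 7 before 0 | start at k). Boundary: u_0 = 0, u_7 = 1. Recurrence: u_k = 9/13·u_{k+1} + 4/13·u_{k-1} for 1 ≤ k ≤ 6. Try u_k = A + B·r^k with r = q/p = (4/13)/(9/13) = 4/9. Substitution satisfies the recurrence; boundary conditions give:
  u_k = (1 − r^k) / (1 − r^N) = (1 − (4/9)^6) / (1 − (4/9)^7) = 949221/953317.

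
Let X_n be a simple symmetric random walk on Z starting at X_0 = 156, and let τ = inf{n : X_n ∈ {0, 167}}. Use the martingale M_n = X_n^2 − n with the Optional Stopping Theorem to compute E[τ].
E[τ] = 1716

M_n = X_n^2 − n is a martingale (since E[X_{n+1}^2 | F_n] = X_n^2 + 1). By OST (τ has finite mean in a bounded region), E[M_τ] = E[M_0] = X_0^2 − 0 = 156^2 = 24336. Also E[M_τ] = E[X_τ^2] − E[τ]. The walk exits at 0 or 167, with P(hit 167 first) = 156/167, so E[X_τ^2] = 167^2 · 156/167 + 0 = 26052. Thus E[τ] = E[X_τ^2] − E[M_τ] = 26052 − 24336 = 1716 = 156(167 − 156) = 1716.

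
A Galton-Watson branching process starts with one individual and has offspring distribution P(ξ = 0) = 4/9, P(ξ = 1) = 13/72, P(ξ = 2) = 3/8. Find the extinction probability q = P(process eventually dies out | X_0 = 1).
q = 1

Mean offspring μ = 0·4/9 + 1·13/72 + 2·3/8 = 67/72 ≤ 1. For μ ≤ 1 with offspring not concentrated at 1, the Galton-Watson process goes extinct almost surely, so q = 1.
(Algebraic check: The pgf is f(s) = 4/9 + 13/72·s + 3/8·s². The extinction probability q is the smallest fixed point of f in [0, 1]. Setting s = f(s):
  3/8·s² + (13/72 − 1)·s + 4/9 = 0
  3/8·s² − (4/9 + 3/8)·s + 4/9 = 0
which factors as (s − 1)·(3/8·s − 4/9) = 0, giving roots s = 1 and s = (4/9)/(3/8) = 32/27. Since 32/27 ≥ 1, the smallest root in [0, 1] is s = 1.)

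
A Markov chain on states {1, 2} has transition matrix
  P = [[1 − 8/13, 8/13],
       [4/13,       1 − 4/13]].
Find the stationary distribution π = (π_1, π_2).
π_1 = 1/3, π_2 = 2/3

Solve πP = π with π_1 + π_2 = 1. From πP = π: π_1 · (1 − 8/13) + π_2 · 4/13 = π_1 ⇒ π_2 · 4/13 = π_1 · 8/13 ⇒ π_2/π_1 = (8/13)/(4/13) = 2. Together with π_1 + π_2 = 1:
  π_1 = (4/13)/(8/13 + 4/13) = (4/13)/(12/13) = 1/3,
  π_2 = (8/13)/(8/13 + 4/13) = (8/13)/(12/13) = 2/3.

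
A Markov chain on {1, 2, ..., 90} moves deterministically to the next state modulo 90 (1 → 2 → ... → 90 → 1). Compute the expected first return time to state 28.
E[T_28 | X_0 = 28] = 90

The chain cycles deterministically, so starting at state 28 it returns in exactly 90 steps. Equivalently, the stationary distribution is uniform π_j = 1/90 for every state j, so by Kac's formula E[T_28] = 1/π_28 = 90.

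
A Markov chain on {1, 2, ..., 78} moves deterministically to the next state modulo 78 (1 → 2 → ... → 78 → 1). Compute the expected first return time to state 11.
E[T_11 | X_0 = 11] = 78

The chain cycles deterministically, so starting at state 11 it returns in exactly 78 steps. Equivalently, the stationary distribution is uniform π_j = 1/78 for every state j, so by Kac's formula E[T_11] = 1/π_11 = 78.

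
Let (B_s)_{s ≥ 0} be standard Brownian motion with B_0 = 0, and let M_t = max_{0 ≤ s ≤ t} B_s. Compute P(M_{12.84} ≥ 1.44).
P(M_{12.84} ≥ 1.44) = 2·P(B_{12.84} ≥ 1.44) = 2(1 − Φ(1.44/√12.84)) ≈ 0.6878

By the reflection principle for Brownian motion, P(M_t ≥ a) = 2 · P(B_t ≥ a) for a ≥ 0. Since B_t ~ N(0, t), P(B_t ≥ 1.44) = 1 − Φ(1.44/√t) = 1 − Φ(1.44/√12.84) = 1 − Φ(0.4019). So
  P(M_{12.84} ≥ 1.44) = 2(1 − Φ(0.4019)) ≈ 0.6878.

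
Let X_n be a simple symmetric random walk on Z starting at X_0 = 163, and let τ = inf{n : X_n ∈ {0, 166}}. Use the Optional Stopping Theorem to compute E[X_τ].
E[X_τ] = 163

X_n is a martingale and τ is a bounded-mean stopping time (indeed τ is finite a.s. with bounded expectation since the walk is in a bounded region). By the OST, E[X_τ] = E[X_0] = 163. Equivalently: E[X_τ] = 166 · P(hit 166 first) + 0 · P(hit 0 first) = 166 · (163/166) = 163.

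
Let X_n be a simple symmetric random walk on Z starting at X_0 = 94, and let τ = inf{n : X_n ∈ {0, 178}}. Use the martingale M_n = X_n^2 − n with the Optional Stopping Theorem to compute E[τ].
E[τ] = 7896

M_n = X_n^2 − n is a martingale (since E[X_{n+1}^2 | F_n] = X_n^2 + 1). By OST (τ has finite mean in a bounded region), E[M_τ] = E[M_0] = X_0^2 − 0 = 94^2 = 8836. Also E[M_τ] = E[X_τ^2] − E[τ]. The walk exits at 0 or 178, with P(hit 178 first) = 94/178, so E[X_τ^2] = 178^2 · 94/178 + 0 = 16732. Thus E[τ] = E[X_τ^2] − E[M_τ] = 16732 − 8836 = 7896 = 94(178 − 94) = 7896.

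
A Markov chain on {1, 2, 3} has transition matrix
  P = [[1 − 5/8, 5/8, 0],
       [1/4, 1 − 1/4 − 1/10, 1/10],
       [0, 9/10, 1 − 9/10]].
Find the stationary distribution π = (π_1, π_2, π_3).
π = (9/34, 45/68, 5/68)

This is a birth-death chain on three states, which satisfies detailed balance: π_1 · P_{12} = π_2 · P_{21} and π_2 · P_{23} = π_3 · P_{32}.
From π_1 · 5/8 = π_2 · 1/4: π_2/π_1 = (5/8)/(1/4) = 5/2.
From π_2 · 1/10 = π_3 · 9/10: π_3/π_2 = (1/10)/(9/10) = 1/9.
Take π_1 proportional to 1; then unnormalized π = (1, 5/2, 5/18). Normalize by dividing by the sum 34/9:
  π = (9/34, 45/68, 5/68).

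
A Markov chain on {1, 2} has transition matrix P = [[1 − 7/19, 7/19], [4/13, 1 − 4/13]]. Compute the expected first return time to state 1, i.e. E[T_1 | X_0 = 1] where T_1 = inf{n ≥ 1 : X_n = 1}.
E[T_1 | X_0 = 1] = 1/π_1 = 167/76

For an irreducible recurrent Markov chain with stationary distribution π, E[T_i | X_0 = i] = 1/π_i (Kac's formula). Here π_1 = (4/13)/(7/19 + 4/13) = (4/13)/(167/247) = 76/167, so E[T_1 | X_0 = 1] = 1/π_1 = (7/19 + 4/13)/(4/13) = (167/247)/(4/13) = 167/76.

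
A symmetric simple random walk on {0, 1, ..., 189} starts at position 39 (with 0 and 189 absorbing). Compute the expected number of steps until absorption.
E[τ | X_0 = 39] = 5850

Let v_k = E[τ | X_0 = k]. Boundary: v_0 = v_189 = 0. Recurrence: v_k = 1 + (v_{k-1} + v_{k+1})/2 for 1 ≤ k ≤ 188. The particular solution to v_k − (v_{k-1} + v_{k+1})/2 = 1 is v_k = −k^2. Adding homogeneous solution A + B k and matching boundaries gives v_k = k (189 − k). Substituting k = 39: v_39 = 39 · 150 = 5850.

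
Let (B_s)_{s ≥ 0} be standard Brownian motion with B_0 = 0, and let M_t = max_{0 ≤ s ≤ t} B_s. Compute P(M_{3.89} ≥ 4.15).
P(M_{3.89} ≥ 4.15) = 2·P(B_{3.89} ≥ 4.15) = 2(1 − Φ(4.15/√3.89)) ≈ 0.0354

By the reflection principle for Brownian motion, P(M_t ≥ a) = 2 · P(B_t ≥ a) for a ≥ 0. Since B_t ~ N(0, t), P(B_t ≥ 4.15) = 1 − Φ(4.15/√t) = 1 − Φ(4.15/√3.89) = 1 − Φ(2.1041). So
  P(M_{3.89} ≥ 4.15) = 2(1 − Φ(2.1041)) ≈ 0.0354.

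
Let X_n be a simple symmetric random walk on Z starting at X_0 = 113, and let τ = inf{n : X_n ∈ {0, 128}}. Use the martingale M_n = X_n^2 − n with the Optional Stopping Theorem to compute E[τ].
E[τ] = 1695

M_n = X_n^2 − n is a martingale (since E[X_{n+1}^2 | F_n] = X_n^2 + 1). By OST (τ has finite mean in a bounded region), E[M_τ] = E[M_0] = X_0^2 − 0 = 113^2 = 12769. Also E[M_τ] = E[X_τ^2] − E[τ]. The walk exits at 0 or 128, with P(hit 128 first) = 113/128, so E[X_τ^2] = 128^2 · 113/128 + 0 = 14464. Thus E[τ] = E[X_τ^2] − E[M_τ] = 14464 − 12769 = 1695 = 113(128 − 113) = 1695.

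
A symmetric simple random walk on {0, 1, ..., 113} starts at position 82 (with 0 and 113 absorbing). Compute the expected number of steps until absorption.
E[τ | X_0 = 82] = 2542

Let v_k = E[τ | X_0 = k]. Boundary: v_0 = v_113 = 0. Recurrence: v_k = 1 + (v_{k-1} + v_{k+1})/2 for 1 ≤ k ≤ 112. The particular solution to v_k − (v_{k-1} + v_{k+1})/2 = 1 is v_k = −k^2. Adding homogeneous solution A + B k and matching boundaries gives v_k = k (113 − k). Substituting k = 82: v_82 = 82 · 31 = 2542.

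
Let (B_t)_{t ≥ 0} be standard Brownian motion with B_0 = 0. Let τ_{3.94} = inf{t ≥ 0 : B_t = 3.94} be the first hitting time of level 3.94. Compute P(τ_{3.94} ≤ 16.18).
P(τ_{3.94} ≤ 16.18) = 2(1 − Φ(3.94/√16.18)) = 2(1 − Φ(0.9795)) ≈ 0.3273

By the reflection principle for standard BM, P(τ_b ≤ t) = 2 · P(B_t ≥ b). Since B_t ~ N(0, t), P(B_t ≥ 3.94) = 1 − Φ(3.94/√t) = 1 − Φ(3.94/√16.18) = 1 − Φ(0.9795) ≈ 0.16367. Doubling: P(τ_{3.94} ≤ 16.18) ≈ 2 · 0.16367 = 0.32734 ≈ 0.3273.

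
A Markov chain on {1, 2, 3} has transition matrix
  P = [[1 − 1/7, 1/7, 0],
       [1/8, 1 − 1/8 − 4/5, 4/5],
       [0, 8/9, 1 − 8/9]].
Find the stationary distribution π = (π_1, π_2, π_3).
π = (35/111, 40/111, 12/37)

This is a birth-death chain on three states, which satisfies detailed balance: π_1 · P_{12} = π_2 · P_{21} and π_2 · P_{23} = π_3 · P_{32}.
From π_1 · 1/7 = π_2 · 1/8: π_2/π_1 = (1/7)/(1/8) = 8/7.
From π_2 · 4/5 = π_3 · 8/9: π_3/π_2 = (4/5)/(8/9) = 9/10.
Take π_1 proportional to 1; then unnormalized π = (1, 8/7, 36/35). Normalize by dividing by the sum 111/35:
  π = (35/111, 40/111, 12/37).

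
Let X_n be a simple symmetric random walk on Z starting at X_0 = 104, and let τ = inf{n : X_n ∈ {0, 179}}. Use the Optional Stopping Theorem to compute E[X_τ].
E[X_τ] = 104

X_n is a martingale and τ is a bounded-mean stopping time (indeed τ is finite a.s. with bounded expectation since the walk is in a bounded region). By the OST, E[X_τ] = E[X_0] = 104. Equivalently: E[X_τ] = 179 · P(hit 179 first) + 0 · P(hit 0 first) = 179 · (104/179) = 104.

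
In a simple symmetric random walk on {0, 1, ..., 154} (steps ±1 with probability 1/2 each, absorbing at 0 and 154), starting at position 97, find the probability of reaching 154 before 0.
P(hit 154 before 0) = 97/154

Let u_k = P(hit 154 before 0 | start at k). Then u_0 = 0, u_154 = 1, and u_k = u_{k-1}/2 + u_{k+1}/2 for 1 ≤ k ≤ 153. This harmonic recurrence is solved by u_k = k/154, giving u_97 = 97/154.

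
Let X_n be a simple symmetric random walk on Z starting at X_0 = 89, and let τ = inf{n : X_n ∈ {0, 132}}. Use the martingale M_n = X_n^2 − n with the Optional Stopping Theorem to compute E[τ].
E[τ] = 3827

M_n = X_n^2 − n is a martingale (since E[X_{n+1}^2 | F_n] = X_n^2 + 1). By OST (τ has finite mean in a bounded region), E[M_τ] = E[M_0] = X_0^2 − 0 = 89^2 = 7921. Also E[M_τ] = E[X_τ^2] − E[τ]. The walk exits at 0 or 132, with P(hit 132 first) = 89/132, so E[X_τ^2] = 132^2 · 89/132 + 0 = 11748. Thus E[τ] = E[X_τ^2] − E[M_τ] = 11748 − 7921 = 3827 = 89(132 − 89) = 3827.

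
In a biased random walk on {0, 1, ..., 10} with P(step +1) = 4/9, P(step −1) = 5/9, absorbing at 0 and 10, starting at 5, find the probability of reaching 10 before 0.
P(hit 10 before 0) = (1 − (5/4)^5) / (1 − (5/4)^10) = 1024/4149

Let u_k denote P(reach 10 before 0 | start at k). Boundary: u_0 = 0, u_10 = 1. Recurrence: u_k = 4/9·u_{k+1} + 5/9·u_{k-1} for 1 ≤ k ≤ 9. Try u_k = A + B·r^k with r = q/p = (5/9)/(4/9) = 5/4. Substitution satisfies the recurrence; boundary conditions give:
  u_k = (1 − r^k) / (1 − r^N) = (1 − (5/4)^5) / (1 − (5/4)^10) = 1024/4149.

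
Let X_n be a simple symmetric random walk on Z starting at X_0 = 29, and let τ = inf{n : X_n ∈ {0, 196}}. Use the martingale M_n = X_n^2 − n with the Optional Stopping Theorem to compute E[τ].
E[τ] = 4843

M_n = X_n^2 − n is a martingale (since E[X_{n+1}^2 | F_n] = X_n^2 + 1). By OST (τ has finite mean in a bounded region), E[M_τ] = E[M_0] = X_0^2 − 0 = 29^2 = 841. Also E[M_τ] = E[X_τ^2] − E[τ]. The walk exits at 0 or 196, with P(hit 196 first) = 29/196, so E[X_τ^2] = 196^2 · 29/196 + 0 = 5684. Thus E[τ] = E[X_τ^2] − E[M_τ] = 5684 − 841 = 4843 = 29(196 − 29) = 4843.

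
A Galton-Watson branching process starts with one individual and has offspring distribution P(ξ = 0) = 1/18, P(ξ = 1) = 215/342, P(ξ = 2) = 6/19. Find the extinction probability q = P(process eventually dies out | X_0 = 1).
q = 19/108

The pgf is f(s) = 1/18 + 215/342·s + 6/19·s². The extinction probability q is the smallest fixed point of f in [0, 1]. Setting s = f(s):
  6/19·s² + (215/342 − 1)·s + 1/18 = 0
  6/19·s² − (1/18 + 6/19)·s + 1/18 = 0
which factors as (s − 1)·(6/19·s − 1/18) = 0, giving roots s = 1 and s = (1/18)/(6/19) = 19/108.
Mean offspring μ = 215/342 + 2·6/19 = 431/342 > 1 (supercritical), so q < 1. The extinction probability is the smaller root: q = (1/18)/(6/19) = 19/108.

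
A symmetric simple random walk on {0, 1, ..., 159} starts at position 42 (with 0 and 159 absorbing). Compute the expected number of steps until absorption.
E[τ | X_0 = 42] = 4914

Let v_k = E[τ | X_0 = k]. Boundary: v_0 = v_159 = 0. Recurrence: v_k = 1 + (v_{k-1} + v_{k+1})/2 for 1 ≤ k ≤ 158. The particular solution to v_k − (v_{k-1} + v_{k+1})/2 = 1 is v_k = −k^2. Adding homogeneous solution A + B k and matching boundaries gives v_k = k (159 − k). Substituting k = 42: v_42 = 42 · 117 = 4914.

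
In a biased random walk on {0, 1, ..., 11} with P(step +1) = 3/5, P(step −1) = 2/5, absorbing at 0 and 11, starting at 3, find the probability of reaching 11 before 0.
P(hit 11 before 0) = (1 − (2/3)^3) / (1 − (2/3)^11) = 124659/175099

Let u_k denote P(reach 11 before 0 | start at k). Boundary: u_0 = 0, u_11 = 1. Recurrence: u_k = 3/5·u_{k+1} + 2/5·u_{k-1} for 1 ≤ k ≤ 10. Try u_k = A + B·r^k with r = q/p = (2/5)/(3/5) = 2/3. Substitution satisfies the recurrence; boundary conditions give:
  u_k = (1 − r^k) / (1 − r^N) = (1 − (2/3)^3) / (1 − (2/3)^11) = 124659/175099.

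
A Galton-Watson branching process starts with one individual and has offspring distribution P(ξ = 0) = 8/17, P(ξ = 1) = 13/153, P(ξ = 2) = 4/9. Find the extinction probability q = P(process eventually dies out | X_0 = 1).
q = 1

Mean offspring μ = 0·8/17 + 1·13/153 + 2·4/9 = 149/153 ≤ 1. For μ ≤ 1 with offspring not concentrated at 1, the Galton-Watson process goes extinct almost surely, so q = 1.
(Algebraic check: The pgf is f(s) = 8/17 + 13/153·s + 4/9·s². The extinction probability q is the smallest fixed point of f in [0, 1]. Setting s = f(s):
  4/9·s² + (13/153 − 1)·s + 8/17 = 0
  4/9·s² − (8/17 + 4/9)·s + 8/17 = 0
which factors as (s − 1)·(4/9·s − 8/17) = 0, giving roots s = 1 and s = (8/17)/(4/9) = 18/17. Since 18/17 ≥ 1, the smallest root in [0, 1] is s = 1.)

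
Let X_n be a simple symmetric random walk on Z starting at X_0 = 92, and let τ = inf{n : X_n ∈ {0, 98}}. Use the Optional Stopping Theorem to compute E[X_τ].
E[X_τ] = 92

X_n is a martingale and τ is a bounded-mean stopping time (indeed τ is finite a.s. with bounded expectation since the walk is in a bounded region). By the OST, E[X_τ] = E[X_0] = 92. Equivalently: E[X_τ] = 98 · P(hit 98 first) + 0 · P(hit 0 first) = 98 · (92/98) = 92.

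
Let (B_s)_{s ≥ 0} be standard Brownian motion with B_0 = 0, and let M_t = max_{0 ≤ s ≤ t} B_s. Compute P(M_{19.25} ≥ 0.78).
P(M_{19.25} ≥ 0.78) = 2·P(B_{19.25} ≥ 0.78) = 2(1 − Φ(0.78/√19.25)) ≈ 0.8589

By the reflection principle for Brownian motion, P(M_t ≥ a) = 2 · P(B_t ≥ a) for a ≥ 0. Since B_t ~ N(0, t), P(B_t ≥ 0.78) = 1 − Φ(0.78/√t) = 1 − Φ(0.78/√19.25) = 1 − Φ(0.1778). So
  P(M_{19.25} ≥ 0.78) = 2(1 − Φ(0.1778)) ≈ 0.8589.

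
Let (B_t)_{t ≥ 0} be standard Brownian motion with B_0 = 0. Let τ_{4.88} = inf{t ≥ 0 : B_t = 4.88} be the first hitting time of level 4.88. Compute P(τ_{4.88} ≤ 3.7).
P(τ_{4.88} ≤ 3.7) = 2(1 − Φ(4.88/√3.7)) = 2(1 − Φ(2.5370)) ≈ 0.0112

By the reflection principle for standard BM, P(τ_b ≤ t) = 2 · P(B_t ≥ b). Since B_t ~ N(0, t), P(B_t ≥ 4.88) = 1 − Φ(4.88/√t) = 1 − Φ(4.88/√3.7) = 1 − Φ(2.5370) ≈ 0.00559. Doubling: P(τ_{4.88} ≤ 3.7) ≈ 2 · 0.00559 = 0.01118 ≈ 0.0112.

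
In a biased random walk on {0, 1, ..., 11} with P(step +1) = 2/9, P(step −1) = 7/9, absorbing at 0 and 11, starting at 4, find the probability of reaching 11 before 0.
P(hit 11 before 0) = (1 − (7/2)^4) / (1 − (7/2)^11) = 61056/395464939

Let u_k denote P(reach 11 before 0 | start at k). Boundary: u_0 = 0, u_11 = 1. Recurrence: u_k = 2/9·u_{k+1} + 7/9·u_{k-1} for 1 ≤ k ≤ 10. Try u_k = A + B·r^k with r = q/p = (7/9)/(2/9) = 7/2. Substitution satisfies the recurrence; boundary conditions give:
  u_k = (1 − r^k) / (1 − r^N) = (1 − (7/2)^4) / (1 − (7/2)^11) = 61056/395464939.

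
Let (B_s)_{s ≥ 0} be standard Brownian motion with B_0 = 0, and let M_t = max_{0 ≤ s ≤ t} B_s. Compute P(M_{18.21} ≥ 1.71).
P(M_{18.21} ≥ 1.71) = 2·P(B_{18.21} ≥ 1.71) = 2(1 − Φ(1.71/√18.21)) ≈ 0.6886

By the reflection principle for Brownian motion, P(M_t ≥ a) = 2 · P(B_t ≥ a) for a ≥ 0. Since B_t ~ N(0, t), P(B_t ≥ 1.71) = 1 − Φ(1.71/√t) = 1 − Φ(1.71/√18.21) = 1 − Φ(0.4007). So
  P(M_{18.21} ≥ 1.71) = 2(1 − Φ(0.4007)) ≈ 0.6886.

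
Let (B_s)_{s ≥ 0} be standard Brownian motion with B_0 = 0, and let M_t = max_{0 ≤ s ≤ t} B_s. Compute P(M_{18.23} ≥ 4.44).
P(M_{18.23} ≥ 4.44) = 2·P(B_{18.23} ≥ 4.44) = 2(1 − Φ(4.44/√18.23)) ≈ 0.2984

By the reflection principle for Brownian motion, P(M_t ≥ a) = 2 · P(B_t ≥ a) for a ≥ 0. Since B_t ~ N(0, t), P(B_t ≥ 4.44) = 1 − Φ(4.44/√t) = 1 − Φ(4.44/√18.23) = 1 − Φ(1.0399). So
  P(M_{18.23} ≥ 4.44) = 2(1 − Φ(1.0399)) ≈ 0.2984.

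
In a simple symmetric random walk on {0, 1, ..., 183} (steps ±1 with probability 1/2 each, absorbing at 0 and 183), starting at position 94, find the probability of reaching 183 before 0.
P(hit 183 before 0) = 94/183

Let u_k = P(hit 183 before 0 | start at k). Then u_0 = 0, u_183 = 1, and u_k = u_{k-1}/2 + u_{k+1}/2 for 1 ≤ k ≤ 182. This harmonic recurrence is solved by u_k = k/183, giving u_94 = 94/183.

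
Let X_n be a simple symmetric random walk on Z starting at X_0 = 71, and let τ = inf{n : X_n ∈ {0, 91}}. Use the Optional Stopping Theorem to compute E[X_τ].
E[X_τ] = 71

X_n is a martingale and τ is a bounded-mean stopping time (indeed τ is finite a.s. with bounded expectation since the walk is in a bounded region). By the OST, E[X_τ] = E[X_0] = 71. Equivalently: E[X_τ] = 91 · P(hit 91 first) + 0 · P(hit 0 first) = 91 · (71/91) = 71.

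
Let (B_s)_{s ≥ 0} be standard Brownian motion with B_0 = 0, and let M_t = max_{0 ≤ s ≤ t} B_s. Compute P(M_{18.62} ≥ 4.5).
P(M_{18.62} ≥ 4.5) = 2·P(B_{18.62} ≥ 4.5) = 2(1 − Φ(4.5/√18.62)) ≈ 0.2970

By the reflection principle for Brownian motion, P(M_t ≥ a) = 2 · P(B_t ≥ a) for a ≥ 0. Since B_t ~ N(0, t), P(B_t ≥ 4.5) = 1 − Φ(4.5/√t) = 1 − Φ(4.5/√18.62) = 1 − Φ(1.0429). So
  P(M_{18.62} ≥ 4.5) = 2(1 − Φ(1.0429)) ≈ 0.2970.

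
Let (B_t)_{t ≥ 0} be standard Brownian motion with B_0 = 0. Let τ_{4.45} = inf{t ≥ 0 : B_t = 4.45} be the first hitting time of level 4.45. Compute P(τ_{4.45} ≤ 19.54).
P(τ_{4.45} ≤ 19.54) = 2(1 − Φ(4.45/√19.54)) = 2(1 − Φ(1.0067)) ≈ 0.3141

By the reflection principle for standard BM, P(τ_b ≤ t) = 2 · P(B_t ≥ b). Since B_t ~ N(0, t), P(B_t ≥ 4.45) = 1 − Φ(4.45/√t) = 1 − Φ(4.45/√19.54) = 1 − Φ(1.0067) ≈ 0.15704. Doubling: P(τ_{4.45} ≤ 19.54) ≈ 2 · 0.15704 = 0.31408 ≈ 0.3141.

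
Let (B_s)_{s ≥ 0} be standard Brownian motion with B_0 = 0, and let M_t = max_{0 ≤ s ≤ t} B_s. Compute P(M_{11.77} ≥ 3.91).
P(M_{11.77} ≥ 3.91) = 2·P(B_{11.77} ≥ 3.91) = 2(1 − Φ(3.91/√11.77)) ≈ 0.2544

By the reflection principle for Brownian motion, P(M_t ≥ a) = 2 · P(B_t ≥ a) for a ≥ 0. Since B_t ~ N(0, t), P(B_t ≥ 3.91) = 1 − Φ(3.91/√t) = 1 − Φ(3.91/√11.77) = 1 − Φ(1.1397). So
  P(M_{11.77} ≥ 3.91) = 2(1 − Φ(1.1397)) ≈ 0.2544.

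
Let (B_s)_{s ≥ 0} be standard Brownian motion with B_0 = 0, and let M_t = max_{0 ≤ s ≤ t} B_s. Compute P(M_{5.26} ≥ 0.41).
P(M_{5.26} ≥ 0.41) = 2·P(B_{5.26} ≥ 0.41) = 2(1 − Φ(0.41/√5.26)) ≈ 0.8581

By the reflection principle for Brownian motion, P(M_t ≥ a) = 2 · P(B_t ≥ a) for a ≥ 0. Since B_t ~ N(0, t), P(B_t ≥ 0.41) = 1 − Φ(0.41/√t) = 1 − Φ(0.41/√5.26) = 1 − Φ(0.1788). So
  P(M_{5.26} ≥ 0.41) = 2(1 − Φ(0.1788)) ≈ 0.8581.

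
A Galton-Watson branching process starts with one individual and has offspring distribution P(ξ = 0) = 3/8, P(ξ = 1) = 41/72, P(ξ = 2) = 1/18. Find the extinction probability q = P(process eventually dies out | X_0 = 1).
q = 1

Mean offspring μ = 0·3/8 + 1·41/72 + 2·1/18 = 49/72 ≤ 1. For μ ≤ 1 with offspring not concentrated at 1, the Galton-Watson process goes extinct almost surely, so q = 1.
(Algebraic check: The pgf is f(s) = 3/8 + 41/72·s + 1/18·s². The extinction probability q is the smallest fixed point of f in [0, 1]. Setting s = f(s):
  1/18·s² + (41/72 − 1)·s + 3/8 = 0
  1/18·s² − (3/8 + 1/18)·s + 3/8 = 0
which factors as (s − 1)·(1/18·s − 3/8) = 0, giving roots s = 1 and s = (3/8)/(1/18) = 27/4. Since 27/4 ≥ 1, the smallest root in [0, 1] is s = 1.)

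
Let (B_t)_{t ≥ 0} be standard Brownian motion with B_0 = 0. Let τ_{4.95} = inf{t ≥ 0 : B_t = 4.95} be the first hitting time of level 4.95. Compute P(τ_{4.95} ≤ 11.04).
P(τ_{4.95} ≤ 11.04) = 2(1 − Φ(4.95/√11.04)) = 2(1 − Φ(1.4898)) ≈ 0.1363

By the reflection principle for standard BM, P(τ_b ≤ t) = 2 · P(B_t ≥ b). Since B_t ~ N(0, t), P(B_t ≥ 4.95) = 1 − Φ(4.95/√t) = 1 − Φ(4.95/√11.04) = 1 − Φ(1.4898) ≈ 0.06814. Doubling: P(τ_{4.95} ≤ 11.04) ≈ 2 · 0.06814 = 0.13628 ≈ 0.1363.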